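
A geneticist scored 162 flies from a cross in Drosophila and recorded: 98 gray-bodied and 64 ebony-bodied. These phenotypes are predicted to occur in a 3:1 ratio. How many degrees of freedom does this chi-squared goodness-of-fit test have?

A goodness-of-fit test with 2 phenotype classes has df = 2 − 1 = 1.

1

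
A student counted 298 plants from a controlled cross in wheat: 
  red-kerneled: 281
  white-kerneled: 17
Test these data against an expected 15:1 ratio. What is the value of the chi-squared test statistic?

The 15:1 ratio has 16 parts, so with N = 298 the expected counts are:
  red-kerneled: 298 × 15/16 = 279.375
  white-kerneled: 298 × 1/16 = 18.625
χ² = Σ (O − E)² / E
  red-kerneled: (281 − 279.375)² / 279.375 = 0.0095
  white-kerneled: (17 − 18.625)² / 18.625 = 0.1418
χ² = 0.0095 + 0.1418 = 0.1513 ≈ 0.151

0.151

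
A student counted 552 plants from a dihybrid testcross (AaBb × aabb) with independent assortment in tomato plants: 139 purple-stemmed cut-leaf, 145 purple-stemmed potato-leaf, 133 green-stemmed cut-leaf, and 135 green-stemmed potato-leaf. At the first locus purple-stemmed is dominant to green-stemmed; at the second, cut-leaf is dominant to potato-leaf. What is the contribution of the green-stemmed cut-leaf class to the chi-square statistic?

0.181

A dihybrid testcross with independent assortment gives a 1:1:1:1 ratio.
Under the 1:1:1:1 hypothesis (Σ ratio = 4, N = 552):
  purple-stemmed cut-leaf: 552 × 1/4 = 138
  purple-stemmed potato-leaf: 552 × 1/4 = 138
  green-stemmed cut-leaf: 552 × 1/4 = 138
  green-stemmed potato-leaf: 552 × 1/4 = 138
Contribution of green-stemmed cut-leaf: (133 − 138)² / 138 = 0.1812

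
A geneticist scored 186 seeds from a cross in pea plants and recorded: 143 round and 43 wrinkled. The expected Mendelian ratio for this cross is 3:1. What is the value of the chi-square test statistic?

0.351

Total ratio parts = 4. Expected numbers out of 186:
  round: 186 × 3/4 = 139.5
  wrinkled: 186 × 1/4 = 46.5
χ² = Σ (O − E)² / E
  round: (143 − 139.5)² / 139.5 = 0.0878
  wrinkled: (43 − 46.5)² / 46.5 = 0.2634
χ² = 0.0878 + 0.2634 = 0.3512 ≈ 0.351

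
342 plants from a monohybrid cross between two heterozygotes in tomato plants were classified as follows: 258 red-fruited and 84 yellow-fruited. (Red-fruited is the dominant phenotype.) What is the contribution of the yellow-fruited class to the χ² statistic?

0.026

For a monohybrid cross between heterozygotes with complete dominance, the expected phenotypic ratio is 3:1.
The 3:1 ratio has 4 parts, so with N = 342 the expected counts are:
  red-fruited: 342 × 3/4 = 256.5
  yellow-fruited: 342 × 1/4 = 85.5
Contribution of yellow-fruited: (84 − 85.5)² / 85.5 = 0.0263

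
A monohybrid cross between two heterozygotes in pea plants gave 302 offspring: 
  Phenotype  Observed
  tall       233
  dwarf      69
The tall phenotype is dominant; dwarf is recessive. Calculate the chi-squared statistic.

0.746

For a monohybrid cross between heterozygotes with complete dominance, the expected phenotypic ratio is 3:1.
Under the 3:1 hypothesis (Σ ratio = 4, N = 302):
  tall: 302 × 3/4 = 226.5
  dwarf: 302 × 1/4 = 75.5
χ² = Σ (O − E)² / E
  tall: (233 − 226.5)² / 226.5 = 0.1865
  dwarf: (69 − 75.5)² / 75.5 = 0.5596
χ² = 0.1865 + 0.5596 = 0.7461 ≈ 0.746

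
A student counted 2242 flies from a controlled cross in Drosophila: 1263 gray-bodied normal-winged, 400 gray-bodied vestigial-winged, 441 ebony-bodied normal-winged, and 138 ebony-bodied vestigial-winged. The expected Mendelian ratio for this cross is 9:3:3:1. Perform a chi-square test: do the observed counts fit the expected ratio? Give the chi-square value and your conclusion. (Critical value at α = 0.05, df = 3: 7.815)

2.034; consistent

Total ratio parts = 16. Expected numbers out of 2242:
  gray-bodied normal-winged: 2242 × 9/16 = 1261.125
  gray-bodied vestigial-winged: 2242 × 3/16 = 420.375
  ebony-bodied normal-winged: 2242 × 3/16 = 420.375
  ebony-bodied vestigial-winged: 2242 × 1/16 = 140.125
χ² = Σ (O − E)² / E
  gray-bodied normal-winged: (1263 − 1261.125)² / 1261.125 = 0.0028
  gray-bodied vestigial-winged: (400 − 420.375)² / 420.375 = 0.9875
  ebony-bodied normal-winged: (441 − 420.375)² / 420.375 = 1.0119
  ebony-bodied vestigial-winged: (138 − 140.125)² / 140.125 = 0.0322
χ² = 0.0028 + 0.9875 + 1.0119 + 0.0322 = 2.0344 ≈ 2.034
Degrees of freedom = 4 − 1 = 3; critical value at α = 0.05 is 7.815.
Since 2.034 < 7.815, we fail to reject the null hypothesis — the data are consistent with the 9:3:3:1 ratio.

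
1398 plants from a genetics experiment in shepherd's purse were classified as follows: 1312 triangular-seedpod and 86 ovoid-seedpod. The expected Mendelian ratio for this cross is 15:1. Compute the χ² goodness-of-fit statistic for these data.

0.023

Expected counts for N = 1398 under a 15:1 ratio (total parts = 16):
  triangular-seedpod: 1398 × 15/16 = 1310.625
  ovoid-seedpod: 1398 × 1/16 = 87.375
χ² = Σ (O − E)² / E
  triangular-seedpod: (1312 − 1310.625)² / 1310.625 = 0.0014
  ovoid-seedpod: (86 − 87.375)² / 87.375 = 0.0216
χ² = 0.0014 + 0.0216 = 0.023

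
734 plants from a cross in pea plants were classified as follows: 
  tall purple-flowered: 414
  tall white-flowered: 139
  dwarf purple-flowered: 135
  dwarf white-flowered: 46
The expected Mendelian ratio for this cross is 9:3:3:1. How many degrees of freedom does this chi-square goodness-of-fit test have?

A goodness-of-fit test with 4 phenotype classes has df = 4 − 1 = 3.

3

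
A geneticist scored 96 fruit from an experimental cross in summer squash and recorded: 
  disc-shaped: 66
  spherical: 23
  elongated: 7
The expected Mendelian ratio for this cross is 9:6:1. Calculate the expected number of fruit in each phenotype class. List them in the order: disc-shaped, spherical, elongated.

Expected counts for N = 96 under a 9:6:1 ratio (total parts = 16):
  disc-shaped: 96 × 9/16 = 54
  spherical: 96 × 6/16 = 36
  elongated: 96 × 1/16 = 6

54, 36, 6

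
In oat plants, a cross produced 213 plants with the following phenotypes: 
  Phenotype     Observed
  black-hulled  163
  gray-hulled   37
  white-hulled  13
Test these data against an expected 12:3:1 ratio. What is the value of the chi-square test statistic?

0.290

Under the 12:3:1 hypothesis (Σ ratio = 16, N = 213):
  black-hulled: 213 × 12/16 = 159.75
  gray-hulled: 213 × 3/16 = 39.9375
  white-hulled: 213 × 1/16 = 13.3125
χ² = Σ (O − E)² / E
  black-hulled: (163 − 159.75)² / 159.75 = 0.0661
  gray-hulled: (37 − 39.9375)² / 39.9375 = 0.2161
  white-hulled: (13 − 13.3125)² / 13.3125 = 0.0073
χ² = 0.0661 + 0.2161 + 0.0073 = 0.2895 ≈ 0.290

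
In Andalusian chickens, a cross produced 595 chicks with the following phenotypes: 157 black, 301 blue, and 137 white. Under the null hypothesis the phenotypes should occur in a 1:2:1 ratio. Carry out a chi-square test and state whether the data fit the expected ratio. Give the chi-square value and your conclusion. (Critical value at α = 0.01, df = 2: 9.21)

1.427; consistent

Expected counts for N = 595 under a 1:2:1 ratio (total parts = 4):
  black: 595 × 1/4 = 148.75
  blue: 595 × 2/4 = 297.5
  white: 595 × 1/4 = 148.75
χ² = Σ (O − E)² / E
  black: (157 − 148.75)² / 148.75 = 0.4576
  blue: (301 − 297.5)² / 297.5 = 0.0412
  white: (137 − 148.75)² / 148.75 = 0.9282
χ² = 0.4576 + 0.0412 + 0.9282 = 1.427
Degrees of freedom = 3 − 1 = 2; critical value at α = 0.01 is 9.21.
Since 1.427 < 9.21, we fail to reject the null hypothesis — the data are consistent with the 1:2:1 ratio.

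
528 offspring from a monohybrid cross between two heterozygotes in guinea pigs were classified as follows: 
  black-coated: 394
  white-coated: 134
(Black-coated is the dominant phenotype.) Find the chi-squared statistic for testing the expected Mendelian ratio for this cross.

0.040

For a monohybrid cross between heterozygotes with complete dominance, the expected phenotypic ratio is 3:1.
The 3:1 ratio has 4 parts, so with N = 528 the expected counts are:
  black-coated: 528 × 3/4 = 396
  white-coated: 528 × 1/4 = 132
χ² = Σ (O − E)² / E
  black-coated: (394 − 396)² / 396 = 0.0101
  white-coated: (134 − 132)² / 132 = 0.0303
χ² = 0.0101 + 0.0303 = 0.0404 ≈ 0.040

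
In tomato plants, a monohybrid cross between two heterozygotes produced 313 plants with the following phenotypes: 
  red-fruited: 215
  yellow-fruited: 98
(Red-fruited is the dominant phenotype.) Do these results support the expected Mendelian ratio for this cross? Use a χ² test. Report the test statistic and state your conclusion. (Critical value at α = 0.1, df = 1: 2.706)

6.646; not consistent

For a monohybrid cross between heterozygotes with complete dominance, the expected phenotypic ratio is 3:1.
Expected counts for N = 313 under a 3:1 ratio (total parts = 4):
  red-fruited: 313 × 3/4 = 234.75
  yellow-fruited: 313 × 1/4 = 78.25
χ² = Σ (O − E)² / E
  red-fruited: (215 − 234.75)² / 234.75 = 1.6616
  yellow-fruited: (98 − 78.25)² / 78.25 = 4.9848
χ² = 1.6616 + 4.9848 = 6.6464 ≈ 6.646
Degrees of freedom = 2 − 1 = 1; critical value at α = 0.1 is 2.706.
Since 6.646 > 2.706, we reject the null hypothesis — the data do not fit the 3:1 ratio.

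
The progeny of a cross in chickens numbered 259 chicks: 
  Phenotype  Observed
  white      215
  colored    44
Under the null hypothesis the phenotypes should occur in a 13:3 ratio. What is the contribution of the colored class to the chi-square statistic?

0.429

Under the 13:3 hypothesis (Σ ratio = 16, N = 259):
  white: 259 × 13/16 = 210.4375
  colored: 259 × 3/16 = 48.5625
Contribution of colored: (44 − 48.5625)² / 48.5625 = 0.4287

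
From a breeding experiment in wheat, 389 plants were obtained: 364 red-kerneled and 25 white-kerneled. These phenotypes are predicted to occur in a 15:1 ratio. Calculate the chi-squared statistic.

0.021

Under the 15:1 hypothesis (Σ ratio = 16, N = 389):
  red-kerneled: 389 × 15/16 = 364.6875
  white-kerneled: 389 × 1/16 = 24.3125
χ² = Σ (O − E)² / E
  red-kerneled: (364 − 364.6875)² / 364.6875 = 0.0013
  white-kerneled: (25 − 24.3125)² / 24.3125 = 0.0194
χ² = 0.0013 + 0.0194 = 0.0207 ≈ 0.021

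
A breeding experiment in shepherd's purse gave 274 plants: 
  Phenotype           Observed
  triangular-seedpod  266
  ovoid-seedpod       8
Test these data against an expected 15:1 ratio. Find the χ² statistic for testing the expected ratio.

5.186

Under the 15:1 hypothesis (Σ ratio = 16, N = 274):
  triangular-seedpod: 274 × 15/16 = 256.875
  ovoid-seedpod: 274 × 1/16 = 17.125
χ² = Σ (O − E)² / E
  triangular-seedpod: (266 − 256.875)² / 256.875 = 0.3241
  ovoid-seedpod: (8 − 17.125)² / 17.125 = 4.8622
χ² = 0.3241 + 4.8622 = 5.1863 ≈ 5.186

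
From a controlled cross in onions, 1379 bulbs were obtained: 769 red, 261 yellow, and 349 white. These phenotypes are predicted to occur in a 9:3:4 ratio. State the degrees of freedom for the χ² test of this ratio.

2

A goodness-of-fit test with 3 phenotype classes has df = 3 − 1 = 2.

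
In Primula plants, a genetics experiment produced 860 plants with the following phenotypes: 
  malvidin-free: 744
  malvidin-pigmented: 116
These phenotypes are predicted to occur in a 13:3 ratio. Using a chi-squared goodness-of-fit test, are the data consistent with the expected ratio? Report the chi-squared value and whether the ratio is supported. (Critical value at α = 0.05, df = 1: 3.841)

15.628; not consistent

The 13:3 ratio has 16 parts, so with N = 860 the expected counts are:
  malvidin-free: 860 × 13/16 = 698.75
  malvidin-pigmented: 860 × 3/16 = 161.25
χ² = Σ (O − E)² / E
  malvidin-free: (744 − 698.75)² / 698.75 = 2.9303
  malvidin-pigmented: (116 − 161.25)² / 161.25 = 12.6981
χ² = 2.9303 + 12.6981 = 15.6284 ≈ 15.628
Degrees of freedom = 2 − 1 = 1; critical value at α = 0.05 is 3.841.
Since 15.628 > 3.841, we reject the null hypothesis — the data do not fit the 13:3 ratio.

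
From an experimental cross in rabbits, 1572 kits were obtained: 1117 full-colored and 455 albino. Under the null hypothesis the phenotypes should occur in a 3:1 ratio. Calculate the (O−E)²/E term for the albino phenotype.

9.781

Under the 3:1 hypothesis (Σ ratio = 4, N = 1572):
  full-colored: 1572 × 3/4 = 1179
  albino: 1572 × 1/4 = 393
Contribution of albino: (455 − 393)² / 393 = 9.7812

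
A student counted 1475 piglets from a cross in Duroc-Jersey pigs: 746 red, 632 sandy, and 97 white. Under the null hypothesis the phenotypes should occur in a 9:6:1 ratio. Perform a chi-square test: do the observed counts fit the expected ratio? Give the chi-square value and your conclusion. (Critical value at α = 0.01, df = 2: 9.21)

Total ratio parts = 16. Expected numbers out of 1475:
  red: 1475 × 9/16 = 829.6875
  sandy: 1475 × 6/16 = 553.125
  white: 1475 × 1/16 = 92.1875
χ² = Σ (O − E)² / E
  red: (746 − 829.6875)² / 829.6875 = 8.4412
  sandy: (632 − 553.125)² / 553.125 = 11.2475
  white: (97 − 92.1875)² / 92.1875 = 0.2512
χ² = 8.4412 + 11.2475 + 0.2512 = 19.9399 ≈ 19.940
Degrees of freedom = 3 − 1 = 2; critical value at α = 0.01 is 9.21.
Since 19.940 > 9.21, we reject the null hypothesis — the data do not fit the 9:6:1 ratio.

19.940; not consistent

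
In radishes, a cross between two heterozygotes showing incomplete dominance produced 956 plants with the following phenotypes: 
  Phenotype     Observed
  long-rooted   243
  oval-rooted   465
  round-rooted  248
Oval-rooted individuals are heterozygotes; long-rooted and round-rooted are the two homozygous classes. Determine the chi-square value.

With incomplete dominance, a heterozygote × heterozygote cross gives a 1:2:1 phenotypic ratio.
Expected counts for N = 956 under a 1:2:1 ratio (total parts = 4):
  long-rooted: 956 × 1/4 = 239
  oval-rooted: 956 × 2/4 = 478
  round-rooted: 956 × 1/4 = 239
χ² = Σ (O − E)² / E
  long-rooted: (243 − 239)² / 239 = 0.0669
  oval-rooted: (465 − 478)² / 478 = 0.3536
  round-rooted: (248 − 239)² / 239 = 0.3389
χ² = 0.0669 + 0.3536 + 0.3389 = 0.7594 ≈ 0.759

0.759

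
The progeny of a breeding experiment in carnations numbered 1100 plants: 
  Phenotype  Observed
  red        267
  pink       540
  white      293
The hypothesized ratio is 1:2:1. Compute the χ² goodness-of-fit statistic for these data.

1.593

Under the 1:2:1 hypothesis (Σ ratio = 4, N = 1100):
  red: 1100 × 1/4 = 275
  pink: 1100 × 2/4 = 550
  white: 1100 × 1/4 = 275
χ² = Σ (O − E)² / E
  red: (267 − 275)² / 275 = 0.2327
  pink: (540 − 550)² / 550 = 0.1818
  white: (293 − 275)² / 275 = 1.1782
χ² = 0.2327 + 0.1818 + 1.1782 = 1.5927 ≈ 1.593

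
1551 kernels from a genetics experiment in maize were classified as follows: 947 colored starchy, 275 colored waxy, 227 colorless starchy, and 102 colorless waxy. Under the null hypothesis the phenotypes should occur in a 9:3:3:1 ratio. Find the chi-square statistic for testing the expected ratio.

21.499

The 9:3:3:1 ratio has 16 parts, so with N = 1551 the expected counts are:
  colored starchy: 1551 × 9/16 = 872.4375
  colored waxy: 1551 × 3/16 = 290.8125
  colorless starchy: 1551 × 3/16 = 290.8125
  colorless waxy: 1551 × 1/16 = 96.9375
χ² = Σ (O − E)² / E
  colored starchy: (947 − 872.4375)² / 872.4375 = 6.3725
  colored waxy: (275 − 290.8125)² / 290.8125 = 0.8598
  colorless starchy: (227 − 290.8125)² / 290.8125 = 14.0023
  colorless waxy: (102 − 96.9375)² / 96.9375 = 0.2644
χ² = 6.3725 + 0.8598 + 14.0023 + 0.2644 = 21.499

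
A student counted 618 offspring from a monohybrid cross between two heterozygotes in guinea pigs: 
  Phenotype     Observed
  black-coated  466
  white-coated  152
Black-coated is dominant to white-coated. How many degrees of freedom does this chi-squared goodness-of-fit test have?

For a monohybrid cross between heterozygotes with complete dominance, the expected phenotypic ratio is 3:1.
A goodness-of-fit test with 2 phenotype classes has df = 2 − 1 = 1.

1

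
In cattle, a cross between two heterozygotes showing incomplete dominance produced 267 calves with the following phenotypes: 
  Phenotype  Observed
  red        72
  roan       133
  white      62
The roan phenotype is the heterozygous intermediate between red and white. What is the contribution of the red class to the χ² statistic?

0.413

With incomplete dominance, a heterozygote × heterozygote cross gives a 1:2:1 phenotypic ratio.
Expected counts for N = 267 under a 1:2:1 ratio (total parts = 4):
  red: 267 × 1/4 = 66.75
  roan: 267 × 2/4 = 133.5
  white: 267 × 1/4 = 66.75
Contribution of red: (72 − 66.75)² / 66.75 = 0.4129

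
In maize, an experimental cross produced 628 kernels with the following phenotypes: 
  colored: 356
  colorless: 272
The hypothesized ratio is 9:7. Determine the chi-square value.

0.049

Total ratio parts = 16. Expected numbers out of 628:
  colored: 628 × 9/16 = 353.25
  colorless: 628 × 7/16 = 274.75
χ² = Σ (O − E)² / E
  colored: (356 − 353.25)² / 353.25 = 0.0214
  colorless: (272 − 274.75)² / 274.75 = 0.0275
χ² = 0.0214 + 0.0275 = 0.0489 ≈ 0.049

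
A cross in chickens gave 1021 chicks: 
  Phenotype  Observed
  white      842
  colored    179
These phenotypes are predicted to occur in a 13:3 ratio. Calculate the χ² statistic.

Under the 13:3 hypothesis (Σ ratio = 16, N = 1021):
  white: 1021 × 13/16 = 829.5625
  colored: 1021 × 3/16 = 191.4375
χ² = Σ (O − E)² / E
  white: (842 − 829.5625)² / 829.5625 = 0.1865
  colored: (179 − 191.4375)² / 191.4375 = 0.8081
χ² = 0.1865 + 0.8081 = 0.9946 ≈ 0.995

0.995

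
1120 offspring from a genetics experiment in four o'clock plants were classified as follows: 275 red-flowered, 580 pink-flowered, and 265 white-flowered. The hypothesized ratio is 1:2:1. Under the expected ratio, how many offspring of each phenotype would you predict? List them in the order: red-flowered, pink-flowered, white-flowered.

280, 560, 280

Expected counts for N = 1120 under a 1:2:1 ratio (total parts = 4):
  red-flowered: 1120 × 1/4 = 280
  pink-flowered: 1120 × 2/4 = 560
  white-flowered: 1120 × 1/4 = 280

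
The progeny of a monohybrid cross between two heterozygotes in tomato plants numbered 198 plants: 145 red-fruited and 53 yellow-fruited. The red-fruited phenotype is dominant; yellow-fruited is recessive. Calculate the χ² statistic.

For a monohybrid cross between heterozygotes with complete dominance, the expected phenotypic ratio is 3:1.
Expected counts for N = 198 under a 3:1 ratio (total parts = 4):
  red-fruited: 198 × 3/4 = 148.5
  yellow-fruited: 198 × 1/4 = 49.5
χ² = Σ (O − E)² / E
  red-fruited: (145 − 148.5)² / 148.5 = 0.0825
  yellow-fruited: (53 − 49.5)² / 49.5 = 0.2475
χ² = 0.0825 + 0.2475 = 0.330

0.330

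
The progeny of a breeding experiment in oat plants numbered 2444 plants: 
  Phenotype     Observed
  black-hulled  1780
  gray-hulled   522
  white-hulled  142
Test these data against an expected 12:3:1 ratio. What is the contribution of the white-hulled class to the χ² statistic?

0.757

Under the 12:3:1 hypothesis (Σ ratio = 16, N = 2444):
  black-hulled: 2444 × 12/16 = 1833
  gray-hulled: 2444 × 3/16 = 458.25
  white-hulled: 2444 × 1/16 = 152.75
Contribution of white-hulled: (142 − 152.75)² / 152.75 = 0.7565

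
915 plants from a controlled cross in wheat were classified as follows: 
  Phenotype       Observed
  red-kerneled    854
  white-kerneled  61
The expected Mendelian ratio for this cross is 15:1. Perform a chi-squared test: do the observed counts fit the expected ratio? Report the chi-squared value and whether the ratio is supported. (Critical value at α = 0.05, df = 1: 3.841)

Total ratio parts = 16. Expected numbers out of 915:
  red-kerneled: 915 × 15/16 = 857.8125
  white-kerneled: 915 × 1/16 = 57.1875
χ² = Σ (O − E)² / E
  red-kerneled: (854 − 857.8125)² / 857.8125 = 0.0169
  white-kerneled: (61 − 57.1875)² / 57.1875 = 0.2542
χ² = 0.0169 + 0.2542 = 0.2711 ≈ 0.271
Degrees of freedom = 2 − 1 = 1; critical value at α = 0.05 is 3.841.
Since 0.271 < 3.841, we fail to reject the null hypothesis — the data are consistent with the 15:1 ratio.

0.271; consistent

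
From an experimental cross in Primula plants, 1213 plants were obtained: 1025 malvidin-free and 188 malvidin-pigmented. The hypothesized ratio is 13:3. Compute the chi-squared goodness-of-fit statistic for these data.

Total ratio parts = 16. Expected numbers out of 1213:
  malvidin-free: 1213 × 13/16 = 985.5625
  malvidin-pigmented: 1213 × 3/16 = 227.4375
χ² = Σ (O − E)² / E
  malvidin-free: (1025 − 985.5625)² / 985.5625 = 1.5781
  malvidin-pigmented: (188 − 227.4375)² / 227.4375 = 6.8384
χ² = 1.5781 + 6.8384 = 8.4165 ≈ 8.417

8.417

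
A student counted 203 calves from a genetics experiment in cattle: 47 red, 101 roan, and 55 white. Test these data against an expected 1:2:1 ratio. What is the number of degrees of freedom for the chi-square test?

2

A goodness-of-fit test with 3 phenotype classes has df = 3 − 1 = 2.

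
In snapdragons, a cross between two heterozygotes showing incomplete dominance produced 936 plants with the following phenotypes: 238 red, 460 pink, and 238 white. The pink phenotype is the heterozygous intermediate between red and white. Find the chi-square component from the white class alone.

0.068

With incomplete dominance, a heterozygote × heterozygote cross gives a 1:2:1 phenotypic ratio.
Total ratio parts = 4. Expected numbers out of 936:
  red: 936 × 1/4 = 234
  pink: 936 × 2/4 = 468
  white: 936 × 1/4 = 234
Contribution of white: (238 − 234)² / 234 = 0.0684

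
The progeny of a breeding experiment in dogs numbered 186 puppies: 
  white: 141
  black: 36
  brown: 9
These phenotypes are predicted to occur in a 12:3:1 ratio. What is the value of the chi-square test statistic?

0.645

Under the 12:3:1 hypothesis (Σ ratio = 16, N = 186):
  white: 186 × 12/16 = 139.5
  black: 186 × 3/16 = 34.875
  brown: 186 × 1/16 = 11.625
χ² = Σ (O − E)² / E
  white: (141 − 139.5)² / 139.5 = 0.0161
  black: (36 − 34.875)² / 34.875 = 0.0363
  brown: (9 − 11.625)² / 11.625 = 0.5927
χ² = 0.0161 + 0.0363 + 0.5927 = 0.6451 ≈ 0.645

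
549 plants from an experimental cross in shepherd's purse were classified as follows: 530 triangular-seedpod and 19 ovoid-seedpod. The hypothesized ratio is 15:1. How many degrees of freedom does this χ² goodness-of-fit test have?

A goodness-of-fit test with 2 phenotype classes has df = 2 − 1 = 1.

1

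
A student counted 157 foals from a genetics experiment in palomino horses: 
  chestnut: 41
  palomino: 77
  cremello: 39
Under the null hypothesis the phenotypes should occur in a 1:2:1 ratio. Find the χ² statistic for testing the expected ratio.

The 1:2:1 ratio has 4 parts, so with N = 157 the expected counts are:
  chestnut: 157 × 1/4 = 39.25
  palomino: 157 × 2/4 = 78.5
  cremello: 157 × 1/4 = 39.25
χ² = Σ (O − E)² / E
  chestnut: (41 − 39.25)² / 39.25 = 0.0780
  palomino: (77 − 78.5)² / 78.5 = 0.0287
  cremello: (39 − 39.25)² / 39.25 = 0.0016
χ² = 0.0780 + 0.0287 + 0.0016 = 0.1083 ≈ 0.108

0.108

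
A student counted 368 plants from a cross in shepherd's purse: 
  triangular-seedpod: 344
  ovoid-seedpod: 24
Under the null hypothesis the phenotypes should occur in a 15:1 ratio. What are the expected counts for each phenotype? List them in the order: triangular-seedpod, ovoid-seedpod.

345, 23

Total ratio parts = 16. Expected numbers out of 368:
  triangular-seedpod: 368 × 15/16 = 345
  ovoid-seedpod: 368 × 1/16 = 23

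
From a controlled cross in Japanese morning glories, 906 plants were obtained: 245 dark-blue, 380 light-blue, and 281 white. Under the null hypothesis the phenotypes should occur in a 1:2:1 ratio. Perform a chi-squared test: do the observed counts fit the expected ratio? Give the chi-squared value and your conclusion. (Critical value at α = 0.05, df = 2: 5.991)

26.389; not consistent

Expected counts for N = 906 under a 1:2:1 ratio (total parts = 4):
  dark-blue: 906 × 1/4 = 226.5
  light-blue: 906 × 2/4 = 453
  white: 906 × 1/4 = 226.5
χ² = Σ (O − E)² / E
  dark-blue: (245 − 226.5)² / 226.5 = 1.5110
  light-blue: (380 − 453)² / 453 = 11.7638
  white: (281 − 226.5)² / 226.5 = 13.1137
χ² = 1.5110 + 11.7638 + 13.1137 = 26.3885 ≈ 26.389
Degrees of freedom = 3 − 1 = 2; critical value at α = 0.05 is 5.991.
Since 26.389 > 5.991, we reject the null hypothesis — the data do not fit the 1:2:1 ratio.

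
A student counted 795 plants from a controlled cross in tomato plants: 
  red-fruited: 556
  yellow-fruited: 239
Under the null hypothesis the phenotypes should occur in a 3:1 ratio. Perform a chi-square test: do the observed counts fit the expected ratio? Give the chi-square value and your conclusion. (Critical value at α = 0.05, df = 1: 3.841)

Expected counts for N = 795 under a 3:1 ratio (total parts = 4):
  red-fruited: 795 × 3/4 = 596.25
  yellow-fruited: 795 × 1/4 = 198.75
χ² = Σ (O − E)² / E
  red-fruited: (556 − 596.25)² / 596.25 = 2.7171
  yellow-fruited: (239 − 198.75)² / 198.75 = 8.1513
χ² = 2.7171 + 8.1513 = 10.8684 ≈ 10.868
Degrees of freedom = 2 − 1 = 1; critical value at α = 0.05 is 3.841.
Since 10.868 > 3.841, we reject the null hypothesis — the data do not fit the 3:1 ratio.

10.868; not consistent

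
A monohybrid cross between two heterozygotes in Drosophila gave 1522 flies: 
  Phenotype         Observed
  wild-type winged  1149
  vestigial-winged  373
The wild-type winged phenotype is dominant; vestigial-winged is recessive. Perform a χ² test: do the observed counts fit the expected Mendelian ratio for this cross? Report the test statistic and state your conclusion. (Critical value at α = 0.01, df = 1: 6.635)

0.197; consistent

For a monohybrid cross between heterozygotes with complete dominance, the expected phenotypic ratio is 3:1.
Under the 3:1 hypothesis (Σ ratio = 4, N = 1522):
  wild-type winged: 1522 × 3/4 = 1141.5
  vestigial-winged: 1522 × 1/4 = 380.5
χ² = Σ (O − E)² / E
  wild-type winged: (1149 − 1141.5)² / 1141.5 = 0.0493
  vestigial-winged: (373 − 380.5)² / 380.5 = 0.1478
χ² = 0.0493 + 0.1478 = 0.1971 ≈ 0.197
Degrees of freedom = 2 − 1 = 1; critical value at α = 0.01 is 6.635.
Since 0.197 < 6.635, we fail to reject the null hypothesis — the data are consistent with the 3:1 ratio.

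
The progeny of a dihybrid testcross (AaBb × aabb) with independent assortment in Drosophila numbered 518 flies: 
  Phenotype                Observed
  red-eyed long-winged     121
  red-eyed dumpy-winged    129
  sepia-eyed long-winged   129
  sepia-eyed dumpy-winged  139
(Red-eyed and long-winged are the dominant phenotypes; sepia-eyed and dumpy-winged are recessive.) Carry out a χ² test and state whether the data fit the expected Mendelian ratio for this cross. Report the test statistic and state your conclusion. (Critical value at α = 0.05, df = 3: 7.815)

A dihybrid testcross with independent assortment gives a 1:1:1:1 ratio.
Under the 1:1:1:1 hypothesis (Σ ratio = 4, N = 518):
  red-eyed long-winged: 518 × 1/4 = 129.5
  red-eyed dumpy-winged: 518 × 1/4 = 129.5
  sepia-eyed long-winged: 518 × 1/4 = 129.5
  sepia-eyed dumpy-winged: 518 × 1/4 = 129.5
χ² = Σ (O − E)² / E
  red-eyed long-winged: (121 − 129.5)² / 129.5 = 0.5579
  red-eyed dumpy-winged: (129 − 129.5)² / 129.5 = 0.0019
  sepia-eyed long-winged: (129 − 129.5)² / 129.5 = 0.0019
  sepia-eyed dumpy-winged: (139 − 129.5)² / 129.5 = 0.6969
χ² = 0.5579 + 0.0019 + 0.0019 + 0.6969 = 1.2586 ≈ 1.259
Degrees of freedom = 4 − 1 = 3; critical value at α = 0.05 is 7.815.
Since 1.259 < 7.815, we fail to reject the null hypothesis — the data are consistent with the 1:1:1:1 ratio.

1.259; consistent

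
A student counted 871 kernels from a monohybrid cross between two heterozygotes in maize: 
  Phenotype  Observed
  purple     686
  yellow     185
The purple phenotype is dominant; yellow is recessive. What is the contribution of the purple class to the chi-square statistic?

1.642

For a monohybrid cross between heterozygotes with complete dominance, the expected phenotypic ratio is 3:1.
The 3:1 ratio has 4 parts, so with N = 871 the expected counts are:
  purple: 871 × 3/4 = 653.25
  yellow: 871 × 1/4 = 217.75
Contribution of purple: (686 − 653.25)² / 653.25 = 1.6419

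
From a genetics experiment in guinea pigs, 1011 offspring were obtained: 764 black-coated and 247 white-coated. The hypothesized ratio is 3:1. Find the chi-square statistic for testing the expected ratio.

0.174

Total ratio parts = 4. Expected numbers out of 1011:
  black-coated: 1011 × 3/4 = 758.25
  white-coated: 1011 × 1/4 = 252.75
χ² = Σ (O − E)² / E
  black-coated: (764 − 758.25)² / 758.25 = 0.0436
  white-coated: (247 − 252.75)² / 252.75 = 0.1308
χ² = 0.0436 + 0.1308 = 0.1744 ≈ 0.174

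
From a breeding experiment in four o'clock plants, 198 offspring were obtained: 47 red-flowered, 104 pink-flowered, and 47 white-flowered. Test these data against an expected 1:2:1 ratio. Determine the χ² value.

0.505

Total ratio parts = 4. Expected numbers out of 198:
  red-flowered: 198 × 1/4 = 49.5
  pink-flowered: 198 × 2/4 = 99
  white-flowered: 198 × 1/4 = 49.5
χ² = Σ (O − E)² / E
  red-flowered: (47 − 49.5)² / 49.5 = 0.1263
  pink-flowered: (104 − 99)² / 99 = 0.2525
  white-flowered: (47 − 49.5)² / 49.5 = 0.1263
χ² = 0.1263 + 0.2525 + 0.1263 = 0.5051 ≈ 0.505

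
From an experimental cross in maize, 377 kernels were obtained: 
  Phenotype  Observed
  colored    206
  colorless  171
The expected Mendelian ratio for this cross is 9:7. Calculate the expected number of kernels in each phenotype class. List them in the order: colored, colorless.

212.0625, 164.9375

The 9:7 ratio has 16 parts, so with N = 377 the expected counts are:
  colored: 377 × 9/16 = 212.0625
  colorless: 377 × 7/16 = 164.9375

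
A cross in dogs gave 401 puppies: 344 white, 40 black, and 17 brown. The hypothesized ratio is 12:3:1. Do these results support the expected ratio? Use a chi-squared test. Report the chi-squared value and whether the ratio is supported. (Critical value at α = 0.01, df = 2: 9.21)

Under the 12:3:1 hypothesis (Σ ratio = 16, N = 401):
  white: 401 × 12/16 = 300.75
  black: 401 × 3/16 = 75.1875
  brown: 401 × 1/16 = 25.0625
χ² = Σ (O − E)² / E
  white: (344 − 300.75)² / 300.75 = 6.2197
  black: (40 − 75.1875)² / 75.1875 = 16.4676
  brown: (17 − 25.0625)² / 25.0625 = 2.5937
χ² = 6.2197 + 16.4676 + 2.5937 = 25.281
Degrees of freedom = 3 − 1 = 2; critical value at α = 0.01 is 9.21.
Since 25.281 > 9.21, we reject the null hypothesis — the data do not fit the 12:3:1 ratio.

25.281; not consistent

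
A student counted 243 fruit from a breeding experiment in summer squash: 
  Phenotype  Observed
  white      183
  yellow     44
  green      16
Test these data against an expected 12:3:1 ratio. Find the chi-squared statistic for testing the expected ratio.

0.100

The 12:3:1 ratio has 16 parts, so with N = 243 the expected counts are:
  white: 243 × 12/16 = 182.25
  yellow: 243 × 3/16 = 45.5625
  green: 243 × 1/16 = 15.1875
χ² = Σ (O − E)² / E
  white: (183 − 182.25)² / 182.25 = 0.0031
  yellow: (44 − 45.5625)² / 45.5625 = 0.0536
  green: (16 − 15.1875)² / 15.1875 = 0.0435
χ² = 0.0031 + 0.0536 + 0.0435 = 0.1002 ≈ 0.100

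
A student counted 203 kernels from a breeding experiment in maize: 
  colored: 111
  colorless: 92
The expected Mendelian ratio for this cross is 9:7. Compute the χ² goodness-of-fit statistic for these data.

0.203

The 9:7 ratio has 16 parts, so with N = 203 the expected counts are:
  colored: 203 × 9/16 = 114.1875
  colorless: 203 × 7/16 = 88.8125
χ² = Σ (O − E)² / E
  colored: (111 − 114.1875)² / 114.1875 = 0.0890
  colorless: (92 − 88.8125)² / 88.8125 = 0.1144
χ² = 0.0890 + 0.1144 = 0.2034 ≈ 0.203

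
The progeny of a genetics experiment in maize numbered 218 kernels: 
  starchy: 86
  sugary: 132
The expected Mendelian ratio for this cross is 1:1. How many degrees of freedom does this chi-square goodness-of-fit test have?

A goodness-of-fit test with 2 phenotype classes has df = 2 − 1 = 1.

1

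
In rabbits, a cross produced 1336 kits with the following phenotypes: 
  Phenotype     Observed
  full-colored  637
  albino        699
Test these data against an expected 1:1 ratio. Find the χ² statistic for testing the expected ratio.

2.877

Under the 1:1 hypothesis (Σ ratio = 2, N = 1336):
  full-colored: 1336 × 1/2 = 668
  albino: 1336 × 1/2 = 668
χ² = Σ (O − E)² / E
  full-colored: (637 − 668)² / 668 = 1.4386
  albino: (699 − 668)² / 668 = 1.4386
χ² = 1.4386 + 1.4386 = 2.8772 ≈ 2.877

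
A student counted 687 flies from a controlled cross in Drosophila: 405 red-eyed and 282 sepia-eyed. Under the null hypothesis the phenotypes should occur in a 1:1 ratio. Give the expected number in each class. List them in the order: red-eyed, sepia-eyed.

343.5, 343.5

Total ratio parts = 2. Expected numbers out of 687:
  red-eyed: 687 × 1/2 = 343.5
  sepia-eyed: 687 × 1/2 = 343.5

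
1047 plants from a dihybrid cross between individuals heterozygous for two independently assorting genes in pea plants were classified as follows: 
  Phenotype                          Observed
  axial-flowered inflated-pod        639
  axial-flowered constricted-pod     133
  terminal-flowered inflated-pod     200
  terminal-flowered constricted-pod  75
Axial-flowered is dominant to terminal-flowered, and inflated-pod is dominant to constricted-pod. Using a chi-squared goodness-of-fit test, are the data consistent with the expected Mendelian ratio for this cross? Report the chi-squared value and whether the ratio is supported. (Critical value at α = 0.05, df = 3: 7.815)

26.141; not consistent

A dihybrid F₂ with independent assortment and complete dominance at both loci gives a 9:3:3:1 phenotypic ratio.
The 9:3:3:1 ratio has 16 parts, so with N = 1047 the expected counts are:
  axial-flowered inflated-pod: 1047 × 9/16 = 588.9375
  axial-flowered constricted-pod: 1047 × 3/16 = 196.3125
  terminal-flowered inflated-pod: 1047 × 3/16 = 196.3125
  terminal-flowered constricted-pod: 1047 × 1/16 = 65.4375
χ² = Σ (O − E)² / E
  axial-flowered inflated-pod: (639 − 588.9375)² / 588.9375 = 4.2556
  axial-flowered constricted-pod: (133 − 196.3125)² / 196.3125 = 20.4188
  terminal-flowered inflated-pod: (200 − 196.3125)² / 196.3125 = 0.0693
  terminal-flowered constricted-pod: (75 − 65.4375)² / 65.4375 = 1.3974
χ² = 4.2556 + 20.4188 + 0.0693 + 1.3974 = 26.1411 ≈ 26.141
Degrees of freedom = 4 − 1 = 3; critical value at α = 0.05 is 7.815.
Since 26.141 > 7.815, we reject the null hypothesis — the data do not fit the 9:3:3:1 ratio.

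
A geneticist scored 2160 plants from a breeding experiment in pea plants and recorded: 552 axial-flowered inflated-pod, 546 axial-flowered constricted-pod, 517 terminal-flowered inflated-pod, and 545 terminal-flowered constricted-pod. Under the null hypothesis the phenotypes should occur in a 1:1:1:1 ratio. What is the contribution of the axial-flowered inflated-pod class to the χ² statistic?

Expected counts for N = 2160 under a 1:1:1:1 ratio (total parts = 4):
  axial-flowered inflated-pod: 2160 × 1/4 = 540
  axial-flowered constricted-pod: 2160 × 1/4 = 540
  terminal-flowered inflated-pod: 2160 × 1/4 = 540
  terminal-flowered constricted-pod: 2160 × 1/4 = 540
Contribution of axial-flowered inflated-pod: (552 − 540)² / 540 = 0.2667

0.267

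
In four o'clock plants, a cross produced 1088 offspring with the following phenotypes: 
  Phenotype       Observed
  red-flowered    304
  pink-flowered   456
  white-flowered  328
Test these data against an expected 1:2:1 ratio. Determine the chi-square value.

29.529

The 1:2:1 ratio has 4 parts, so with N = 1088 the expected counts are:
  red-flowered: 1088 × 1/4 = 272
  pink-flowered: 1088 × 2/4 = 544
  white-flowered: 1088 × 1/4 = 272
χ² = Σ (O − E)² / E
  red-flowered: (304 − 272)² / 272 = 3.7647
  pink-flowered: (456 − 544)² / 544 = 14.2353
  white-flowered: (328 − 272)² / 272 = 11.5294
χ² = 3.7647 + 14.2353 + 11.5294 = 29.5294 ≈ 29.529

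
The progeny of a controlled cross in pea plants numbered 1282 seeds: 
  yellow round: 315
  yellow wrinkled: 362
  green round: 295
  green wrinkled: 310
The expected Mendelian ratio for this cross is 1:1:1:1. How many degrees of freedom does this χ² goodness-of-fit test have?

3

A goodness-of-fit test with 4 phenotype classes has df = 4 − 1 = 3.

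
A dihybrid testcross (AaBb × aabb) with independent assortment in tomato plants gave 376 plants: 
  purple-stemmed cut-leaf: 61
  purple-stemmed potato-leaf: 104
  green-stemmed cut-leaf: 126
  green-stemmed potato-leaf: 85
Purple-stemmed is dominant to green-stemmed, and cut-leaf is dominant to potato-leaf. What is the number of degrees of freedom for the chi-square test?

3

A dihybrid testcross with independent assortment gives a 1:1:1:1 ratio.
A goodness-of-fit test with 4 phenotype classes has df = 4 − 1 = 3.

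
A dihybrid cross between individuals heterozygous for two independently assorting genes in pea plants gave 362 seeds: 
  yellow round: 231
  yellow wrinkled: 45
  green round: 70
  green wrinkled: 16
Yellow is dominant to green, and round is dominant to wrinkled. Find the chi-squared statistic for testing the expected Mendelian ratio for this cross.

A dihybrid F₂ with independent assortment and complete dominance at both loci gives a 9:3:3:1 phenotypic ratio.
The 9:3:3:1 ratio has 16 parts, so with N = 362 the expected counts are:
  yellow round: 362 × 9/16 = 203.625
  yellow wrinkled: 362 × 3/16 = 67.875
  green round: 362 × 3/16 = 67.875
  green wrinkled: 362 × 1/16 = 22.625
χ² = Σ (O − E)² / E
  yellow round: (231 − 203.625)² / 203.625 = 3.6802
  yellow wrinkled: (45 − 67.875)² / 67.875 = 7.7093
  green round: (70 − 67.875)² / 67.875 = 0.0665
  green wrinkled: (16 − 22.625)² / 22.625 = 1.9399
χ² = 3.6802 + 7.7093 + 0.0665 + 1.9399 = 13.3959 ≈ 13.396

13.396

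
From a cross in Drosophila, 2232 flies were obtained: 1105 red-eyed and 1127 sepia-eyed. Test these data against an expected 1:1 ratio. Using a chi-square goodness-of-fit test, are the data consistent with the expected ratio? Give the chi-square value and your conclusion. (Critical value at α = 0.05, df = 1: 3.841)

0.217; consistent

Expected counts for N = 2232 under a 1:1 ratio (total parts = 2):
  red-eyed: 2232 × 1/2 = 1116
  sepia-eyed: 2232 × 1/2 = 1116
χ² = Σ (O − E)² / E
  red-eyed: (1105 − 1116)² / 1116 = 0.1084
  sepia-eyed: (1127 − 1116)² / 1116 = 0.1084
χ² = 0.1084 + 0.1084 = 0.2168 ≈ 0.217
Degrees of freedom = 2 − 1 = 1; critical value at α = 0.05 is 3.841.
Since 0.217 < 3.841, we fail to reject the null hypothesis — the data are consistent with the 1:1 ratio.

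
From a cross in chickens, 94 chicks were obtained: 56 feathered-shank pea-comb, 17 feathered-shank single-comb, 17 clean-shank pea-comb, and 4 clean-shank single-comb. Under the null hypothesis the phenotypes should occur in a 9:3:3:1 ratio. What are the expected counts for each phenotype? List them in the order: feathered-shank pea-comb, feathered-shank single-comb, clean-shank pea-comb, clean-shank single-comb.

Under the 9:3:3:1 hypothesis (Σ ratio = 16, N = 94):
  feathered-shank pea-comb: 94 × 9/16 = 52.875
  feathered-shank single-comb: 94 × 3/16 = 17.625
  clean-shank pea-comb: 94 × 3/16 = 17.625
  clean-shank single-comb: 94 × 1/16 = 5.875

52.875, 17.625, 17.625, 5.875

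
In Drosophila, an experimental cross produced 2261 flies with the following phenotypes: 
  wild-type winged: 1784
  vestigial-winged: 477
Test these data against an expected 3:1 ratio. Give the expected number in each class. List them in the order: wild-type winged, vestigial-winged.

Expected counts for N = 2261 under a 3:1 ratio (total parts = 4):
  wild-type winged: 2261 × 3/4 = 1695.75
  vestigial-winged: 2261 × 1/4 = 565.25

1695.75, 565.25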